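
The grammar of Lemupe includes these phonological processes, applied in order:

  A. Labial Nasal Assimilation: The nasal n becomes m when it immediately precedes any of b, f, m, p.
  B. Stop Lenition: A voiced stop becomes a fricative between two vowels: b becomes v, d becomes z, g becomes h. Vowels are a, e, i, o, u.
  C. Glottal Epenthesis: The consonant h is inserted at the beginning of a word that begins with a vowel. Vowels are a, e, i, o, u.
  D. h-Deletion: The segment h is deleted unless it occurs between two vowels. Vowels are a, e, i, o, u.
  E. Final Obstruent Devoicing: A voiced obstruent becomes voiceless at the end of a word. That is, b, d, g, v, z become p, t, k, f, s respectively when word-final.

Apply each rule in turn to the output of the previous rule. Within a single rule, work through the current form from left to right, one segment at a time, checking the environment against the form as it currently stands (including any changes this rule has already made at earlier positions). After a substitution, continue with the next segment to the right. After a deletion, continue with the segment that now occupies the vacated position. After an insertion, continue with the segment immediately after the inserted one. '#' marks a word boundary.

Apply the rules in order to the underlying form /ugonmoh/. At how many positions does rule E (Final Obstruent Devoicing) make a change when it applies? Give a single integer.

0

A Labial Nasal Assimilation: [ugonmoh] → [ugommoh]
B Stop Lenition: [ugommoh] → [uhommoh]
C Glottal Epenthesis: [uhommoh] → [huhommoh]
D h-Deletion: [huhommoh] → [uhommo]
E Final Obstruent Devoicing: no change — [uhommo]
Rule E changed 0 position(s).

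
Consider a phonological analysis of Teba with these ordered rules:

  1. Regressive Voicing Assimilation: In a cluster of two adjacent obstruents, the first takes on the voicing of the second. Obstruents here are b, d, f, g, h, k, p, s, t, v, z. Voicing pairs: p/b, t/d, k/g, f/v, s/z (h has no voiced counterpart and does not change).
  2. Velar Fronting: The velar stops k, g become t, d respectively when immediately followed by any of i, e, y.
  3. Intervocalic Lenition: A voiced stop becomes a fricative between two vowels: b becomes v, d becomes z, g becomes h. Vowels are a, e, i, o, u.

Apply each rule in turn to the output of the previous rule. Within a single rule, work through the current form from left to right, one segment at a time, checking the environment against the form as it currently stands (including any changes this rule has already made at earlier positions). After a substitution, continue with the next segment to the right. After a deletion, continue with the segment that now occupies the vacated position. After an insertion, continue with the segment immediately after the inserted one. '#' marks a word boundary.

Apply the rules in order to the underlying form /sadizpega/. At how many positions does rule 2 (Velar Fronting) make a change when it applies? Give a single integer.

0

1 Regressive Voicing Assimilation: [sadizpega] → [sadispega]
2 Velar Fronting: no change — [sadispega]
3 Intervocalic Lenition: [sadispega] → [sazispeha]
Rule 2 changed 0 position(s).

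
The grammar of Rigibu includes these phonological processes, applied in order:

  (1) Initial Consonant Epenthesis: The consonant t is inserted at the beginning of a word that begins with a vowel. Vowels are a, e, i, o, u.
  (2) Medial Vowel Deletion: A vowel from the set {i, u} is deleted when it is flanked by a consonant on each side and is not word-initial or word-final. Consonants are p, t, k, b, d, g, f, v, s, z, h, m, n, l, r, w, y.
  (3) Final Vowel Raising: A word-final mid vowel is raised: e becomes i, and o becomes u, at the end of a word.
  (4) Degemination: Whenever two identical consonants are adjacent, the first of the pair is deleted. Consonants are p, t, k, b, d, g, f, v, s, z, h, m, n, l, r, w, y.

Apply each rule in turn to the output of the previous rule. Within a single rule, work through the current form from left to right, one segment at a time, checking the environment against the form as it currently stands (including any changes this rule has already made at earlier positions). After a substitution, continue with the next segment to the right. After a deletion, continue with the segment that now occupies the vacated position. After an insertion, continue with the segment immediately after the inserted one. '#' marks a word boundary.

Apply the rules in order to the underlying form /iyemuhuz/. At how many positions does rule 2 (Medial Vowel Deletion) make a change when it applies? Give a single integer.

3

(1) Initial Consonant Epenthesis: [iyemuhuz] → [tiyemuhuz]
(2) Medial Vowel Deletion: [tiyemuhuz] → [tyemhz]
(3) Final Vowel Raising: no change — [tyemhz]
(4) Degemination: no change — [tyemhz]
Rule 2 changed 3 position(s).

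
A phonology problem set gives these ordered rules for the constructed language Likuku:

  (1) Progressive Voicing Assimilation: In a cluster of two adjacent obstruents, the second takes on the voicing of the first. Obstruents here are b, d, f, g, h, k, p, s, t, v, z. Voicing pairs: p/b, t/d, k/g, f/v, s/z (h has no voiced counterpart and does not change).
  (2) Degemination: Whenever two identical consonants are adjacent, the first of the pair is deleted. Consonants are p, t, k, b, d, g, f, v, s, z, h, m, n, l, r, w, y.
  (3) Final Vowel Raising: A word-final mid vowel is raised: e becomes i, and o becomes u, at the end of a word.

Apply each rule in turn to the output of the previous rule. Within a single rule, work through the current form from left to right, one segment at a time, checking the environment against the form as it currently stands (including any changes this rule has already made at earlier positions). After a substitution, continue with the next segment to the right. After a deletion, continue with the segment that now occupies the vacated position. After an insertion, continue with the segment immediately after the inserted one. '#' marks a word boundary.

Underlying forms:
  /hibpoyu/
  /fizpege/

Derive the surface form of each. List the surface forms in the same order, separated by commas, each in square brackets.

/hibpoyu/:
  (1) Progressive Voicing Assimilation: [hibpoyu] → [hibboyu]
  (2) Degemination: [hibboyu] → [hiboyu]
  (3) Final Vowel Raising: no change — [hiboyu]
/fizpege/:
  (1) Progressive Voicing Assimilation: [fizpege] → [fizbege]
  (2) Degemination: no change — [fizbege]
  (3) Final Vowel Raising: [fizbege] → [fizbegi]

[hiboyu], [fizbegi]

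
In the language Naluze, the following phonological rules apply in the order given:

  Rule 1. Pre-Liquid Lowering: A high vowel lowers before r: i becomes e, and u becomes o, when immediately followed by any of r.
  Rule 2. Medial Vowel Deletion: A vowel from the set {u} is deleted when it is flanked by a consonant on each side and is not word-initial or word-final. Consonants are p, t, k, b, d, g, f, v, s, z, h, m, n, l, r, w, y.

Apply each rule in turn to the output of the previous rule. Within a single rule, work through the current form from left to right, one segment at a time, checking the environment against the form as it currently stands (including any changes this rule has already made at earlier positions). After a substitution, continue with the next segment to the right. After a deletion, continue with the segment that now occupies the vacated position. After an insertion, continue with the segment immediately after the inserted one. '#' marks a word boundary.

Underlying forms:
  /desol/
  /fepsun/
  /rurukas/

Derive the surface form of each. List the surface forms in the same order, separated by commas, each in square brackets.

[desol], [fepsn], [rorkas]

/desol/:
  Rule 1 Pre-Liquid Lowering: no change — [desol]
  Rule 2 Medial Vowel Deletion: no change — [desol]
/fepsun/:
  Rule 1 Pre-Liquid Lowering: no change — [fepsun]
  Rule 2 Medial Vowel Deletion: [fepsun] → [fepsn]
/rurukas/:
  Rule 1 Pre-Liquid Lowering: [rurukas] → [rorukas]
  Rule 2 Medial Vowel Deletion: [rorukas] → [rorkas]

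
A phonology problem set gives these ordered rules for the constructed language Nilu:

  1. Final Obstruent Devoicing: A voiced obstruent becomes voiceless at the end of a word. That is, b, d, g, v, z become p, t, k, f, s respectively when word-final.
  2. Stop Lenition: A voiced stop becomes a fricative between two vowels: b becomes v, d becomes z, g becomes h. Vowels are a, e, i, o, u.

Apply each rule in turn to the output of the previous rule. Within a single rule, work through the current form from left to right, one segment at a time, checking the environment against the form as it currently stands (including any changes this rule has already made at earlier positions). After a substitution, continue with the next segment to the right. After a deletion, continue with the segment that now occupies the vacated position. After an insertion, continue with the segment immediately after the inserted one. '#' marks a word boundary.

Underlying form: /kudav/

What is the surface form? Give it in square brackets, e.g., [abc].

1 Final Obstruent Devoicing: [kudav] → [kudaf]
2 Stop Lenition: [kudaf] → [kuzaf]

[kuzaf]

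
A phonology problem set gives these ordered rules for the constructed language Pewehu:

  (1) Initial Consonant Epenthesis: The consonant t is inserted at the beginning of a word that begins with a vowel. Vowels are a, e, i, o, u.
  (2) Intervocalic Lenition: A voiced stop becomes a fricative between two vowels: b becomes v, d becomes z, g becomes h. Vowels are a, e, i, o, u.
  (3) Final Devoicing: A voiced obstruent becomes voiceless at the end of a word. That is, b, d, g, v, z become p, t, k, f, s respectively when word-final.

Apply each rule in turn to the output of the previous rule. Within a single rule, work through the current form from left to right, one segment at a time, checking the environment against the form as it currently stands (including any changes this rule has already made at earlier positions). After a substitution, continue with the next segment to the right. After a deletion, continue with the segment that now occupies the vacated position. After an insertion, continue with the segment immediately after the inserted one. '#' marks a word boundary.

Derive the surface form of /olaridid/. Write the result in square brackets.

(1) Initial Consonant Epenthesis: [olaridid] → [tolaridid]
(2) Intervocalic Lenition: [tolaridid] → [tolarizid]
(3) Final Devoicing: [tolarizid] → [tolarizit]

[tolarizit]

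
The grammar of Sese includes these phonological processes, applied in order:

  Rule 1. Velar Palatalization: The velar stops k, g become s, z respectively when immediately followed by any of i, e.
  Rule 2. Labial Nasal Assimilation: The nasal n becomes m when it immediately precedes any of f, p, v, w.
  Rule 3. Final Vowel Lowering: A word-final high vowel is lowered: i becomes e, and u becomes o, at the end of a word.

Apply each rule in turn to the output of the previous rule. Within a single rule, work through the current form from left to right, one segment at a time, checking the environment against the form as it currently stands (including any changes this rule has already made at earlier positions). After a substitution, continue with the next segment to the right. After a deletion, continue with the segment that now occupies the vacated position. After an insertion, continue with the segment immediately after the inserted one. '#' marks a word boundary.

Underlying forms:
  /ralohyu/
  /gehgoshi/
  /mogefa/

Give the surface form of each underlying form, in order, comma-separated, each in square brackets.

/ralohyu/:
  Rule 1 Velar Palatalization: no change — [ralohyu]
  Rule 2 Labial Nasal Assimilation: no change — [ralohyu]
  Rule 3 Final Vowel Lowering: [ralohyu] → [ralohyo]
/gehgoshi/:
  Rule 1 Velar Palatalization: [gehgoshi] → [zehgoshi]
  Rule 2 Labial Nasal Assimilation: no change — [zehgoshi]
  Rule 3 Final Vowel Lowering: [zehgoshi] → [zehgoshe]
/mogefa/:
  Rule 1 Velar Palatalization: [mogefa] → [mozefa]
  Rule 2 Labial Nasal Assimilation: no change — [mozefa]
  Rule 3 Final Vowel Lowering: no change — [mozefa]

[ralohyo], [zehgoshe], [mozefa]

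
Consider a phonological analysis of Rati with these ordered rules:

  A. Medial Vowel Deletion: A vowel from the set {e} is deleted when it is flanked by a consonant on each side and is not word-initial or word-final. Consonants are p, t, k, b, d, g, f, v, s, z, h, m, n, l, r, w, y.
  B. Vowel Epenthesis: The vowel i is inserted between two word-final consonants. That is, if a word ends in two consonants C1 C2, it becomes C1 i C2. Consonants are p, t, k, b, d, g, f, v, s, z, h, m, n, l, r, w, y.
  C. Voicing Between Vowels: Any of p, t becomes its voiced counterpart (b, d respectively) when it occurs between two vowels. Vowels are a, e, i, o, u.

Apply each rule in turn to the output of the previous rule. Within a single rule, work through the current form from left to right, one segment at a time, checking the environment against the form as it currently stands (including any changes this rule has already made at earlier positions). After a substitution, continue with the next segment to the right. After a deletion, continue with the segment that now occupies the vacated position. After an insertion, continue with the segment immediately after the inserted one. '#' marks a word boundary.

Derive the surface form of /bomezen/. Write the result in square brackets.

A Medial Vowel Deletion: [bomezen] → [bomzn]
B Vowel Epenthesis: [bomzn] → [bomzin]
C Voicing Between Vowels: no change — [bomzin]

[bomzin]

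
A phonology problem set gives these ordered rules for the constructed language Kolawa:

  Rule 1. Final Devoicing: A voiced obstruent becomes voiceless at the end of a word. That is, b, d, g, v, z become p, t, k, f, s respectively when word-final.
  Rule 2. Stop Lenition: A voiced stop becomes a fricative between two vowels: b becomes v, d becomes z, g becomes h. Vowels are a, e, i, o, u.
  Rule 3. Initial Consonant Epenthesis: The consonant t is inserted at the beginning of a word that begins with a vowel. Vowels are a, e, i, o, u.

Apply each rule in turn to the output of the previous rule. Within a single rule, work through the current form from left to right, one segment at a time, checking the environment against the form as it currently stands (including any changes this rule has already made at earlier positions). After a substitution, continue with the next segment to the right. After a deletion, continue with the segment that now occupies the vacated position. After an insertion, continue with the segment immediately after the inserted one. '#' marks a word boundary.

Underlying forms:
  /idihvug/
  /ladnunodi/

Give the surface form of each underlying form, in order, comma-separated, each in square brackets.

[tizihvuk], [ladnunozi]

/idihvug/:
  Rule 1 Final Devoicing: [idihvug] → [idihvuk]
  Rule 2 Stop Lenition: [idihvuk] → [izihvuk]
  Rule 3 Initial Consonant Epenthesis: [izihvuk] → [tizihvuk]
/ladnunodi/:
  Rule 1 Final Devoicing: no change — [ladnunodi]
  Rule 2 Stop Lenition: [ladnunodi] → [ladnunozi]
  Rule 3 Initial Consonant Epenthesis: no change — [ladnunozi]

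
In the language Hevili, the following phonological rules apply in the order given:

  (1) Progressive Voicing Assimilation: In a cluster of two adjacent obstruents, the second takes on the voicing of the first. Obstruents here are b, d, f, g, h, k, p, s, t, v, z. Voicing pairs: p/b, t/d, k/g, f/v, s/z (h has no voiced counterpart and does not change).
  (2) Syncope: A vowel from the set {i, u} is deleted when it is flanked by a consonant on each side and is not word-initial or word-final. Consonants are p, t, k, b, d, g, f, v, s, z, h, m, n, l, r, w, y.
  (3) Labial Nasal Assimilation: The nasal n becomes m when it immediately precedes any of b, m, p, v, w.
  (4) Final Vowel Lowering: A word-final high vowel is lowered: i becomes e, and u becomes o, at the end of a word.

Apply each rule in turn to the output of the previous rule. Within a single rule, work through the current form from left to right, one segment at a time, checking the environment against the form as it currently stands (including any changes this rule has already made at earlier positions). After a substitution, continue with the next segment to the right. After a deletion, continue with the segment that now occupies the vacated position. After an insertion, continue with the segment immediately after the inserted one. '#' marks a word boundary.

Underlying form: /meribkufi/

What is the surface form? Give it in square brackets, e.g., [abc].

(1) Progressive Voicing Assimilation: [meribkufi] → [meribgufi]
(2) Syncope: [meribgufi] → [merbgfi]
(3) Labial Nasal Assimilation: no change — [merbgfi]
(4) Final Vowel Lowering: [merbgfi] → [merbgfe]

[merbgfe]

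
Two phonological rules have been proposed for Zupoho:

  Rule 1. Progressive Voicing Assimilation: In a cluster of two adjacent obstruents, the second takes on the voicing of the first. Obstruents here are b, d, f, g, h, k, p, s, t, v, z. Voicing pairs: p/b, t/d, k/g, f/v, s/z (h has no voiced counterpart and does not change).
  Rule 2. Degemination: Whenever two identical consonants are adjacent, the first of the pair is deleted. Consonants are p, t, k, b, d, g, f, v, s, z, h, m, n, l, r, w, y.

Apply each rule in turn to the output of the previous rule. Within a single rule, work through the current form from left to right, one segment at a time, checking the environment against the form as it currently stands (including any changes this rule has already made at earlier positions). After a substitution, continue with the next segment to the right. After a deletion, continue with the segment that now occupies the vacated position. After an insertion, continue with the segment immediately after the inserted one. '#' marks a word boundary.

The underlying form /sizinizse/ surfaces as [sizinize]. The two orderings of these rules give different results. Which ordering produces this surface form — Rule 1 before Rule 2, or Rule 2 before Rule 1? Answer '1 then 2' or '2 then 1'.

Order 1 then 2:
  1 Progressive Voicing Assimilation: [sizinizse] → [sizinizze]
  2 Degemination: [sizinizze] → [sizinize]
  result: [sizinize]
Order 2 then 1:
  2 Degemination: no change — [sizinizse]
  1 Progressive Voicing Assimilation: [sizinizse] → [sizinizze]
  result: [sizinizze]

1 then 2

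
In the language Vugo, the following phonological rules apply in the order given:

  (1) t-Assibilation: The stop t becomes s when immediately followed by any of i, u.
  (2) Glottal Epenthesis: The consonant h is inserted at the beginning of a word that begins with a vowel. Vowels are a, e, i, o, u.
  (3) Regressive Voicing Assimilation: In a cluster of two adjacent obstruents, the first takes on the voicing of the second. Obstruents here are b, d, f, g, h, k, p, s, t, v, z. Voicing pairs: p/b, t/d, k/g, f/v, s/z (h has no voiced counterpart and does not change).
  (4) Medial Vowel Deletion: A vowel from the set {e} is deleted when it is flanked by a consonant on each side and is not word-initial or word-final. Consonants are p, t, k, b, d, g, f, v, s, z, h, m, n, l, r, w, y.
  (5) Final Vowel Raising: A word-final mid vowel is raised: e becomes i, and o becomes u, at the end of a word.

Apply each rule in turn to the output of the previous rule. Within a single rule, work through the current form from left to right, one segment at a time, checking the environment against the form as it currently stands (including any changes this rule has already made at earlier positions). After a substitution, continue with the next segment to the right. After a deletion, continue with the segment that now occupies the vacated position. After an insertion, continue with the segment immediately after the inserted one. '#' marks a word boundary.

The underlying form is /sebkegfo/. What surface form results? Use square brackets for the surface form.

(1) t-Assibilation: no change — [sebkegfo]
(2) Glottal Epenthesis: no change — [sebkegfo]
(3) Regressive Voicing Assimilation: [sebkegfo] → [sepkekfo]
(4) Medial Vowel Deletion: [sepkekfo] → [spkkfo]
(5) Final Vowel Raising: [spkkfo] → [spkkfu]

[spkkfu]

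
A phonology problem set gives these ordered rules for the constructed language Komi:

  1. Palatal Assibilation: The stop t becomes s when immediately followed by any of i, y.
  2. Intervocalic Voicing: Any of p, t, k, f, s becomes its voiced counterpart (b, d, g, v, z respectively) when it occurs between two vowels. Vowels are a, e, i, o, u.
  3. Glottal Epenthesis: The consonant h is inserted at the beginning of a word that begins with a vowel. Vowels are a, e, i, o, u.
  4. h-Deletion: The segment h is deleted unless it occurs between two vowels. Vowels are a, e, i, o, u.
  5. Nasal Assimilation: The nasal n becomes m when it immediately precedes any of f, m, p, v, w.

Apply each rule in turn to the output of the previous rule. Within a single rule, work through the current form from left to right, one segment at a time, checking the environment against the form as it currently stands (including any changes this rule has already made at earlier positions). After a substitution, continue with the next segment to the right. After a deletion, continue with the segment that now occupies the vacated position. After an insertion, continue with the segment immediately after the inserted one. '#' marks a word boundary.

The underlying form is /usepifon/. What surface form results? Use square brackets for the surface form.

1 Palatal Assibilation: no change — [usepifon]
2 Intervocalic Voicing: [usepifon] → [uzebivon]
3 Glottal Epenthesis: [uzebivon] → [huzebivon]
4 h-Deletion: [huzebivon] → [uzebivon]
5 Nasal Assimilation: no change — [uzebivon]

[uzebivon]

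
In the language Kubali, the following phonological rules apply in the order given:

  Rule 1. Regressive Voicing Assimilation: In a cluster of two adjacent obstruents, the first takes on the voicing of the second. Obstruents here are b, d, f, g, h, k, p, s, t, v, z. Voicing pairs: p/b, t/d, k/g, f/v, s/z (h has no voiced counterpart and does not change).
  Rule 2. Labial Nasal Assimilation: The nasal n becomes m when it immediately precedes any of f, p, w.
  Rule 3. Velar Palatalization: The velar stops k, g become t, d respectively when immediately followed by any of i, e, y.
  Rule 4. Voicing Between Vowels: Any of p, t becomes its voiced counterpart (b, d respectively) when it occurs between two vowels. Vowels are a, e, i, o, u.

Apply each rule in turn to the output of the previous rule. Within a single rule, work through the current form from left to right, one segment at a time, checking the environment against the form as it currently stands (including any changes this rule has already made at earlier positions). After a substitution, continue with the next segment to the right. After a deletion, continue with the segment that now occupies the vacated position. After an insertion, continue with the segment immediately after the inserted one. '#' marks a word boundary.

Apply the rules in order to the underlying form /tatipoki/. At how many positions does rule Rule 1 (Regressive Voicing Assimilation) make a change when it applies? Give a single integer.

Rule 1 Regressive Voicing Assimilation: no change — [tatipoki]
Rule 2 Labial Nasal Assimilation: no change — [tatipoki]
Rule 3 Velar Palatalization: [tatipoki] → [tatipoti]
Rule 4 Voicing Between Vowels: [tatipoti] → [tadibodi]
Rule Rule 1 changed 0 position(s).

0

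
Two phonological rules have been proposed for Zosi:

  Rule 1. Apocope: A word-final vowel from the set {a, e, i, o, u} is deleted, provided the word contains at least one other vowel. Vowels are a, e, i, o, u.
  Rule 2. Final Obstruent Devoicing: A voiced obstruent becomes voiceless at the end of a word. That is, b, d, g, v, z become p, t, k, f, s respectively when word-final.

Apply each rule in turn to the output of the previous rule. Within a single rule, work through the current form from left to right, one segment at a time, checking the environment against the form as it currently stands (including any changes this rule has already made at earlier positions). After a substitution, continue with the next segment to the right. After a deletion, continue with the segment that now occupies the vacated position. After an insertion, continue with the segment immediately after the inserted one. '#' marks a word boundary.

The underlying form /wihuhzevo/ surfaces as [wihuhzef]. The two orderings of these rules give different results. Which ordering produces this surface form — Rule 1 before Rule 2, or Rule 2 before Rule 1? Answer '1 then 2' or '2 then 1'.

1 then 2

Order 1 then 2:
  1 Apocope: [wihuhzevo] → [wihuhzev]
  2 Final Obstruent Devoicing: [wihuhzev] → [wihuhzef]
  result: [wihuhzef]
Order 2 then 1:
  2 Final Obstruent Devoicing: no change — [wihuhzevo]
  1 Apocope: [wihuhzevo] → [wihuhzev]
  result: [wihuhzev]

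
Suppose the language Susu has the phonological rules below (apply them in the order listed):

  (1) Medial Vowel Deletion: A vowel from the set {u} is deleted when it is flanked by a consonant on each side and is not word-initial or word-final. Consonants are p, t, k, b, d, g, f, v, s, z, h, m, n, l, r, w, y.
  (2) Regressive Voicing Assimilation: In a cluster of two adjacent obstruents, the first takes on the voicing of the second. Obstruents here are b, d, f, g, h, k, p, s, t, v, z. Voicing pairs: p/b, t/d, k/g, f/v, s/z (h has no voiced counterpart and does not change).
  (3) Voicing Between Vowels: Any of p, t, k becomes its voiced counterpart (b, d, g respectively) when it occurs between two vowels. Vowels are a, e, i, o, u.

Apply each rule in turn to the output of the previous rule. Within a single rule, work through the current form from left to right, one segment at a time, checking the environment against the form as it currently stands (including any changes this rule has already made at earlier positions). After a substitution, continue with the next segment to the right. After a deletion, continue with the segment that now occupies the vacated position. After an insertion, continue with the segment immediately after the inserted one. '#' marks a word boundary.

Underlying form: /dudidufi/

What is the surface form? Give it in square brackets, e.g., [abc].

[dditfi]

(1) Medial Vowel Deletion: [dudidufi] → [ddidfi]
(2) Regressive Voicing Assimilation: [ddidfi] → [dditfi]
(3) Voicing Between Vowels: no change — [dditfi]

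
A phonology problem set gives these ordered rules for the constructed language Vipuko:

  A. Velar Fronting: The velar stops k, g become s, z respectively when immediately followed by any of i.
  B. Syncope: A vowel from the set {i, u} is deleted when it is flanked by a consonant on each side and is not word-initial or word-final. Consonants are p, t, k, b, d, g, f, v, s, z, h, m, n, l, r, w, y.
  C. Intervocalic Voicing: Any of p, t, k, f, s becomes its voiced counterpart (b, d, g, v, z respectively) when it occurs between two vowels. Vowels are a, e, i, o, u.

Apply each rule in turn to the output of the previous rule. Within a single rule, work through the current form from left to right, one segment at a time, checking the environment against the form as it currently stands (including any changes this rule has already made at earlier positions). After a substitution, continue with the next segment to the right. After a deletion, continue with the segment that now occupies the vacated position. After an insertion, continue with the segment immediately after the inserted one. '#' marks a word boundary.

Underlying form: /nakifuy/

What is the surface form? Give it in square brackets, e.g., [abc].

A Velar Fronting: [nakifuy] → [nasifuy]
B Syncope: [nasifuy] → [nasfy]
C Intervocalic Voicing: no change — [nasfy]

[nasfy]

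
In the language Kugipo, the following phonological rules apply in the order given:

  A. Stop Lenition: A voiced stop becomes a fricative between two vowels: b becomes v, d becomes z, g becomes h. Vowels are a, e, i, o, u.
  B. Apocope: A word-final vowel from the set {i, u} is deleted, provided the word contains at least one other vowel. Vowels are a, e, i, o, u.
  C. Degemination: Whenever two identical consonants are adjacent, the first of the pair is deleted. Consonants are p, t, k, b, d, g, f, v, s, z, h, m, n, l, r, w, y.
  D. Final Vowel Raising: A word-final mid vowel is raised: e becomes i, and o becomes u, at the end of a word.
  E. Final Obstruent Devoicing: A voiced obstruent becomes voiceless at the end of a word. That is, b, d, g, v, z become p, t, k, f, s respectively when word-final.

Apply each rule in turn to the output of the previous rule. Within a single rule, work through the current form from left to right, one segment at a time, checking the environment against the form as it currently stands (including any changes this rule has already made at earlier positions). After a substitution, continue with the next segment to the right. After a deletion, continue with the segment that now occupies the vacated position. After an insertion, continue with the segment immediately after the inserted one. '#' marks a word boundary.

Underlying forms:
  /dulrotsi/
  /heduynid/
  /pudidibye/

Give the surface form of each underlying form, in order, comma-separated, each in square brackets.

/dulrotsi/:
  A Stop Lenition: no change — [dulrotsi]
  B Apocope: [dulrotsi] → [dulrots]
  C Degemination: no change — [dulrots]
  D Final Vowel Raising: no change — [dulrots]
  E Final Obstruent Devoicing: no change — [dulrots]
/heduynid/:
  A Stop Lenition: [heduynid] → [hezuynid]
  B Apocope: no change — [hezuynid]
  C Degemination: no change — [hezuynid]
  D Final Vowel Raising: no change — [hezuynid]
  E Final Obstruent Devoicing: [hezuynid] → [hezuynit]
/pudidibye/:
  A Stop Lenition: [pudidibye] → [puzizibye]
  B Apocope: no change — [puzizibye]
  C Degemination: no change — [puzizibye]
  D Final Vowel Raising: [puzizibye] → [puzizibyi]
  E Final Obstruent Devoicing: no change — [puzizibyi]

[dulrots], [hezuynit], [puzizibyi]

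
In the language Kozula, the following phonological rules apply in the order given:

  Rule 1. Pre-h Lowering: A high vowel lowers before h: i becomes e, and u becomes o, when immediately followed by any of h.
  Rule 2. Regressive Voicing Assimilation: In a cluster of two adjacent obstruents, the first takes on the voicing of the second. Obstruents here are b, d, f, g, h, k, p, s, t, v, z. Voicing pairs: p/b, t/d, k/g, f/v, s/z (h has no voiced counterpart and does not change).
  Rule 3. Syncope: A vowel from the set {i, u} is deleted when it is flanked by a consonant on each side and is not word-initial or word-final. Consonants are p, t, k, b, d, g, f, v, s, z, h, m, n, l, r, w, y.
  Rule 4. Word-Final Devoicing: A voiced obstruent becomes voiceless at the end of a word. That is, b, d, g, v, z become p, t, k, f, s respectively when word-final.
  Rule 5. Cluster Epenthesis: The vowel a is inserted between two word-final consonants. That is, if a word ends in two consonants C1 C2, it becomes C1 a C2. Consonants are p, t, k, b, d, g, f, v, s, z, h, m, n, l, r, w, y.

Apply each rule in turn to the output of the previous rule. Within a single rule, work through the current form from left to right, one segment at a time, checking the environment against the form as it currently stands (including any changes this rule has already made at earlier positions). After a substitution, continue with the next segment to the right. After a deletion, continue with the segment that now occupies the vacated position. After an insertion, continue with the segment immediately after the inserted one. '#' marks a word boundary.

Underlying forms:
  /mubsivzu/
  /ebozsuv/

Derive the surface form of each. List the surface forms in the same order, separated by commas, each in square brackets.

[mpsvzu], [ebossaf]

/mubsivzu/:
  Rule 1 Pre-h Lowering: no change — [mubsivzu]
  Rule 2 Regressive Voicing Assimilation: [mubsivzu] → [mupsivzu]
  Rule 3 Syncope: [mupsivzu] → [mpsvzu]
  Rule 4 Word-Final Devoicing: no change — [mpsvzu]
  Rule 5 Cluster Epenthesis: no change — [mpsvzu]
/ebozsuv/:
  Rule 1 Pre-h Lowering: no change — [ebozsuv]
  Rule 2 Regressive Voicing Assimilation: [ebozsuv] → [ebossuv]
  Rule 3 Syncope: [ebossuv] → [ebossv]
  Rule 4 Word-Final Devoicing: [ebossv] → [ebossf]
  Rule 5 Cluster Epenthesis: [ebossf] → [ebossaf]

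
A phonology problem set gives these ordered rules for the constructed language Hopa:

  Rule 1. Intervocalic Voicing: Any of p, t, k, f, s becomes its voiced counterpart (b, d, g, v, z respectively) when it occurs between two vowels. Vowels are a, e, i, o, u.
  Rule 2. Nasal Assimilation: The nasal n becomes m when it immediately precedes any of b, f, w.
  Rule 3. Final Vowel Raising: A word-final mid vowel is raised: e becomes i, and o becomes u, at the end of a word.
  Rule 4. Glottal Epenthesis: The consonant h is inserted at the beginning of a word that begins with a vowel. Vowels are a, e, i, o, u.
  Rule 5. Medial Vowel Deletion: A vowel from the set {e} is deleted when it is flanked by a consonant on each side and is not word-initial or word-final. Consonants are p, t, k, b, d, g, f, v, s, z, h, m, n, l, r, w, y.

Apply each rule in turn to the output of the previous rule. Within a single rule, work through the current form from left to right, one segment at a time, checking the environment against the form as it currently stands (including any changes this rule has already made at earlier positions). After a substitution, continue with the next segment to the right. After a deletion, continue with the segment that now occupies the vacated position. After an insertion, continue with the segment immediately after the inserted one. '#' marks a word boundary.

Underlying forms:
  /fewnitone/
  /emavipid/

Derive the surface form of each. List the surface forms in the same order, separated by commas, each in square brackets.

[fwnidoni], [hmavibid]

/fewnitone/:
  Rule 1 Intervocalic Voicing: [fewnitone] → [fewnidone]
  Rule 2 Nasal Assimilation: no change — [fewnidone]
  Rule 3 Final Vowel Raising: [fewnidone] → [fewnidoni]
  Rule 4 Glottal Epenthesis: no change — [fewnidoni]
  Rule 5 Medial Vowel Deletion: [fewnidoni] → [fwnidoni]
/emavipid/:
  Rule 1 Intervocalic Voicing: [emavipid] → [emavibid]
  Rule 2 Nasal Assimilation: no change — [emavibid]
  Rule 3 Final Vowel Raising: no change — [emavibid]
  Rule 4 Glottal Epenthesis: [emavibid] → [hemavibid]
  Rule 5 Medial Vowel Deletion: [hemavibid] → [hmavibid]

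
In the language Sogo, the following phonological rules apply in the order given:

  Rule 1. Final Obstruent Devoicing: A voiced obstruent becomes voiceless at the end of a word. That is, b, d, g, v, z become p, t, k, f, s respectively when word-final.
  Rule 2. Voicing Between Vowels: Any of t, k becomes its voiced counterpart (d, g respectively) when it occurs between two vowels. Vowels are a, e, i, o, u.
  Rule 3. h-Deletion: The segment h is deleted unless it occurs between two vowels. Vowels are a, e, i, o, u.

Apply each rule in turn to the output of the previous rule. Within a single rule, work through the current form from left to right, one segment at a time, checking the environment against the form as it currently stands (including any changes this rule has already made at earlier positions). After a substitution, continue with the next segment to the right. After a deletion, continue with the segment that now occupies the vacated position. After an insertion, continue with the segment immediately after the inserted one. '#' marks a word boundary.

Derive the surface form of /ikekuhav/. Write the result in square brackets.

Rule 1 Final Obstruent Devoicing: [ikekuhav] → [ikekuhaf]
Rule 2 Voicing Between Vowels: [ikekuhaf] → [igeguhaf]
Rule 3 h-Deletion: no change — [igeguhaf]

[igeguhaf]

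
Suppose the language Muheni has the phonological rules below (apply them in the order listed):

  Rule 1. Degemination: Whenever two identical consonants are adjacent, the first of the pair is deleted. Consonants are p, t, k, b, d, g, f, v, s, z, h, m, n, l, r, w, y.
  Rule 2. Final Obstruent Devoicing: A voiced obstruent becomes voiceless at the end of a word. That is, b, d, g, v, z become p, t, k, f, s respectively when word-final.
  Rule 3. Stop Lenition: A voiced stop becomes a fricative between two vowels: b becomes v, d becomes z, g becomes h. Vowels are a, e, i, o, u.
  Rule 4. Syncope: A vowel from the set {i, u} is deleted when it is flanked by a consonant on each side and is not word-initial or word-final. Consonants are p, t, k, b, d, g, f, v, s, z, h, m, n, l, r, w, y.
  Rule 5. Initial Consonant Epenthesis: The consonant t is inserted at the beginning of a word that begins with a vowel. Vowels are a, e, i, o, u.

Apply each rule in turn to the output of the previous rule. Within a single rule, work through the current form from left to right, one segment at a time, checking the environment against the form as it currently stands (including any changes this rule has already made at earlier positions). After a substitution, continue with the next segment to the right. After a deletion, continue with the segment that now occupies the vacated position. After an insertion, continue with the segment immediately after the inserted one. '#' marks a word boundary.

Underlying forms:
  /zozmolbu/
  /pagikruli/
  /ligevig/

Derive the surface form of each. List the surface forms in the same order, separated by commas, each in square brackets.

[zozmolbu], [pahkrli], [lhevk]

/zozmolbu/:
  Rule 1 Degemination: no change — [zozmolbu]
  Rule 2 Final Obstruent Devoicing: no change — [zozmolbu]
  Rule 3 Stop Lenition: no change — [zozmolbu]
  Rule 4 Syncope: no change — [zozmolbu]
  Rule 5 Initial Consonant Epenthesis: no change — [zozmolbu]
/pagikruli/:
  Rule 1 Degemination: no change — [pagikruli]
  Rule 2 Final Obstruent Devoicing: no change — [pagikruli]
  Rule 3 Stop Lenition: [pagikruli] → [pahikruli]
  Rule 4 Syncope: [pahikruli] → [pahkrli]
  Rule 5 Initial Consonant Epenthesis: no change — [pahkrli]
/ligevig/:
  Rule 1 Degemination: no change — [ligevig]
  Rule 2 Final Obstruent Devoicing: [ligevig] → [ligevik]
  Rule 3 Stop Lenition: [ligevik] → [lihevik]
  Rule 4 Syncope: [lihevik] → [lhevk]
  Rule 5 Initial Consonant Epenthesis: no change — [lhevk]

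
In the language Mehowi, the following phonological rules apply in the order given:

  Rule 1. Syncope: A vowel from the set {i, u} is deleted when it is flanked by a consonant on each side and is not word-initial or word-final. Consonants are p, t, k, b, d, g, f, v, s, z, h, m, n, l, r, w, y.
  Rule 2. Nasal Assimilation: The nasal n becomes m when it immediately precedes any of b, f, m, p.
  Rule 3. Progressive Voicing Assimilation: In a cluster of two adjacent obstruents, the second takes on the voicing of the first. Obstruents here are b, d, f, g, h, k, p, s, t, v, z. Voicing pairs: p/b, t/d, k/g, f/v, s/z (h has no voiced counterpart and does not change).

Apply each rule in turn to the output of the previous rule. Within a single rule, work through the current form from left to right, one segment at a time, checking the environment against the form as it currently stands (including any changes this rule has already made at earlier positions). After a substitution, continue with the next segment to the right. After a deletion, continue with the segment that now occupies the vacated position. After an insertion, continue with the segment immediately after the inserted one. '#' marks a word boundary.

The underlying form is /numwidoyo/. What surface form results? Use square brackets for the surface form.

Rule 1 Syncope: [numwidoyo] → [nmwdoyo]
Rule 2 Nasal Assimilation: [nmwdoyo] → [mmwdoyo]
Rule 3 Progressive Voicing Assimilation: no change — [mmwdoyo]

[mmwdoyo]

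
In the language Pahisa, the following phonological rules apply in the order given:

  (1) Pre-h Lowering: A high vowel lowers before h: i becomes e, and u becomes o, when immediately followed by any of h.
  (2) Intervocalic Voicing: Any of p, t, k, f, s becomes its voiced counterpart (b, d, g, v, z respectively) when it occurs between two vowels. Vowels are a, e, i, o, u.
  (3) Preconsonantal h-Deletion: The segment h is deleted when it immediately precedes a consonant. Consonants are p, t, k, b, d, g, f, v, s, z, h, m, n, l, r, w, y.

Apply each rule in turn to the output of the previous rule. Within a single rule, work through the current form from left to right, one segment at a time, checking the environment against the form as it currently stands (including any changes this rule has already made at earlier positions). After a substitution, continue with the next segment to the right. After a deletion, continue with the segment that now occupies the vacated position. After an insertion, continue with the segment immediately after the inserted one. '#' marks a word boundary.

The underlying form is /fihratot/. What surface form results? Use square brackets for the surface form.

[feradot]

(1) Pre-h Lowering: [fihratot] → [fehratot]
(2) Intervocalic Voicing: [fehratot] → [fehradot]
(3) Preconsonantal h-Deletion: [fehradot] → [feradot]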